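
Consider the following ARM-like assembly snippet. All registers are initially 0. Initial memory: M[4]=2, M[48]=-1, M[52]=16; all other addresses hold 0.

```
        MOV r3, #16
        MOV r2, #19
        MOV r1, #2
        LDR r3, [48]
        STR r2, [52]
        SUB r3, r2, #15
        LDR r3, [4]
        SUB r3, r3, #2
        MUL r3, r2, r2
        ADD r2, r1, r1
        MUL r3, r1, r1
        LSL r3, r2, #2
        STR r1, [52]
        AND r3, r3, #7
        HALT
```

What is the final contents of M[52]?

after MOV r3, #16: r3=16
after MOV r2, #19: r2=19
after MOV r1, #2: r1=2
after LDR r3, [48]: r3=M[48]=-1
STR r2, [52] → M[52]=19
after SUB r3, r2, #15: r3=19-15=4
after LDR r3, [4]: r3=M[4]=2
after SUB r3, r3, #2: r3=2-2=0
after MUL r3, r2, r2: r3=19*19=361
after ADD r2, r1, r1: r2=2+2=4
after MUL r3, r1, r1: r3=2*2=4
after LSL r3, r2, #2: r3=4<<2=16
STR r1, [52] → M[52]=2
after AND r3, r3, #7: r3=16&7=0
halt.

2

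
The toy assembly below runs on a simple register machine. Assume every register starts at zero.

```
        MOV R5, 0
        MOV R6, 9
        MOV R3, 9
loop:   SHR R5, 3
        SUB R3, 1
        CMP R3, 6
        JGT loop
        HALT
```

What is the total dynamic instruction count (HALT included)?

16

after MOV R5, 0: R5=0
after MOV R6, 9: R6=9
after MOV R3, 9: R3=9
after SHR R5, 3: R5=0>>3=0
after SUB R3, 1: R3=9-1=8
CMP R3, 6  (cmp 8,6)
JGT loop: taken
after SHR R5, 3: R5=0>>3=0
after SUB R3, 1: R3=8-1=7
CMP R3, 6  (cmp 7,6)
JGT loop: taken
after SHR R5, 3: R5=0>>3=0
after SUB R3, 1: R3=7-1=6
CMP R3, 6  (cmp 6,6)
JGT loop: not taken
halt.
Total executed instructions: 16.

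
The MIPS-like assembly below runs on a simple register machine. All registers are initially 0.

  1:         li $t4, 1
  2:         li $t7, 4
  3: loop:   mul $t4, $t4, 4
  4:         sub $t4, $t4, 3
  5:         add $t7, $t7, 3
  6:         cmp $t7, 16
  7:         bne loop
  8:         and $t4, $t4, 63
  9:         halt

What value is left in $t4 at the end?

li $t4, 1 → $t4=1
li $t7, 4 → $t7=4
mul $t4, $t4, 4 → $t4=1*4=4
sub $t4, $t4, 3 → $t4=4-3=1
add $t7, $t7, 3 → $t7=4+3=7
cmp $t7, 16  (cmp 7,16)
bne loop: taken
mul $t4, $t4, 4 → $t4=1*4=4
sub $t4, $t4, 3 → $t4=4-3=1
add $t7, $t7, 3 → $t7=7+3=10
cmp $t7, 16  (cmp 10,16)
bne loop: taken
mul $t4, $t4, 4 → $t4=1*4=4
sub $t4, $t4, 3 → $t4=4-3=1
add $t7, $t7, 3 → $t7=10+3=13
cmp $t7, 16  (cmp 13,16)
bne loop: taken
mul $t4, $t4, 4 → $t4=1*4=4
sub $t4, $t4, 3 → $t4=4-3=1
add $t7, $t7, 3 → $t7=13+3=16
cmp $t7, 16  (cmp 16,16)
bne loop: not taken
and $t4, $t4, 63 → $t4=1&63=1
halt.

1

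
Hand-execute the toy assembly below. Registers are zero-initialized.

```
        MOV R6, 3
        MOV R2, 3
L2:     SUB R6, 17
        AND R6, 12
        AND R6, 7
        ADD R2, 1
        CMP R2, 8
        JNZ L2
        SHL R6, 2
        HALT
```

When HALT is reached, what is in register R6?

0

MOV R6, 3 → R6=3
MOV R2, 3 → R2=3
SUB R6, 17 → R6=3-17=-14
AND R6, 12 → R6=(-14)&12=0
AND R6, 7 → R6=0&7=0
ADD R2, 1 → R2=3+1=4
CMP R2, 8  (cmp 4,8)
JNZ L2: taken
SUB R6, 17 → R6=0-17=-17
AND R6, 12 → R6=(-17)&12=12
AND R6, 7 → R6=12&7=4
ADD R2, 1 → R2=4+1=5
CMP R2, 8  (cmp 5,8)
JNZ L2: taken
SUB R6, 17 → R6=4-17=-13
AND R6, 12 → R6=(-13)&12=0
AND R6, 7 → R6=0&7=0
ADD R2, 1 → R2=5+1=6
CMP R2, 8  (cmp 6,8)
JNZ L2: taken
SUB R6, 17 → R6=0-17=-17
AND R6, 12 → R6=(-17)&12=12
AND R6, 7 → R6=12&7=4
ADD R2, 1 → R2=6+1=7
CMP R2, 8  (cmp 7,8)
JNZ L2: taken
SUB R6, 17 → R6=4-17=-13
AND R6, 12 → R6=(-13)&12=0
AND R6, 7 → R6=0&7=0
ADD R2, 1 → R2=7+1=8
CMP R2, 8  (cmp 8,8)
JNZ L2: not taken
SHL R6, 2 → R6=0<<2=0
halt.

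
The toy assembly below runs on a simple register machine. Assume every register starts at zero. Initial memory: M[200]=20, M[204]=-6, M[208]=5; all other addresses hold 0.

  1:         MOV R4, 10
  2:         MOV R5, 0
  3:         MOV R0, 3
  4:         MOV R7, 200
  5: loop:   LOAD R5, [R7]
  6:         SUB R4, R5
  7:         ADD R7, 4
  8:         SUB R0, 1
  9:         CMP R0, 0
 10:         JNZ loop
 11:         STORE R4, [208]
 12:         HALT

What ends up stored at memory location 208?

-9

R4=10
R5=0
R0=3
R7=200
R5=M[200]=20
R4=10-20=-10
R7=200+4=204
R0=3-1=2
CMP R0, 0  (cmp 2,0)
JNZ loop: taken
R5=M[204]=-6
R4=(-10)-(-6)=-4
R7=204+4=208
R0=2-1=1
CMP R0, 0  (cmp 1,0)
JNZ loop: taken
R5=M[208]=5
R4=(-4)-5=-9
R7=208+4=212
R0=1-1=0
CMP R0, 0  (cmp 0,0)
JNZ loop: not taken
STORE R4, [208] → M[208]=-9
halt.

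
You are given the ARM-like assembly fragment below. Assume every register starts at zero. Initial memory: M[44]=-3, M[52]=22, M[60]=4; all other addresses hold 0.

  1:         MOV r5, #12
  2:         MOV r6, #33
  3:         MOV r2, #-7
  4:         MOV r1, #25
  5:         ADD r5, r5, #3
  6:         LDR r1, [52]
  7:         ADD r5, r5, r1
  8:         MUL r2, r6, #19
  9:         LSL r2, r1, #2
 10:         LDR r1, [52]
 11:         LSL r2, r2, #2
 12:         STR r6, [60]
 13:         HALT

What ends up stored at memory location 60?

33

r5=12
r6=33
r2=-7
r1=25
r5=12+3=15
r1=M[52]=22
r5=15+22=37
r2=33*19=627
r2=22<<2=88
r1=M[52]=22
r2=88<<2=352
STR r6, [60] → M[60]=33
halt.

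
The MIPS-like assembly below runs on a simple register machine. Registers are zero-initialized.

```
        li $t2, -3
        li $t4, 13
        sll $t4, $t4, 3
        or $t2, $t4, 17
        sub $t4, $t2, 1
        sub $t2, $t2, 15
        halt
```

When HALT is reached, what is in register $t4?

$t2=-3
$t4=13
$t4=13<<3=104
$t2=104|17=121
$t4=121-1=120
$t2=121-15=106
halt.

120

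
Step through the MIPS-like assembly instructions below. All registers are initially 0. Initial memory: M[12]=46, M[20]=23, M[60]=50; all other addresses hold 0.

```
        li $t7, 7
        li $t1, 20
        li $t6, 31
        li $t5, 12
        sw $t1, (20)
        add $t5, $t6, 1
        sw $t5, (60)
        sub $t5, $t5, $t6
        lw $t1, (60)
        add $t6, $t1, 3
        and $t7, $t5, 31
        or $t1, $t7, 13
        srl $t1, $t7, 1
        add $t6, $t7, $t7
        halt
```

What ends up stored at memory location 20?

20

after li $t7, 7: $t7=7
after li $t1, 20: $t1=20
after li $t6, 31: $t6=31
after li $t5, 12: $t5=12
sw $t1, (20) → M[20]=20
after add $t5, $t6, 1: $t5=31+1=32
sw $t5, (60) → M[60]=32
after sub $t5, $t5, $t6: $t5=32-31=1
after lw $t1, (60): $t1=M[60]=32
after add $t6, $t1, 3: $t6=32+3=35
after and $t7, $t5, 31: $t7=1&31=1
after or $t1, $t7, 13: $t1=1|13=13
after srl $t1, $t7, 1: $t1=1>>1=0
after add $t6, $t7, $t7: $t6=1+1=2
halt.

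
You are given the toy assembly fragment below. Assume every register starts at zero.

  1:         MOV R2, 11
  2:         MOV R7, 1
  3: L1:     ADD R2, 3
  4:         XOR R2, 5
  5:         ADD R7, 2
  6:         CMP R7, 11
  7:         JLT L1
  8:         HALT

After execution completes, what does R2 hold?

11

MOV R2, 11 → R2=11
MOV R7, 1 → R7=1
ADD R2, 3 → R2=11+3=14
XOR R2, 5 → R2=14^5=11
ADD R7, 2 → R7=1+2=3
CMP R7, 11  (cmp 3,11)
JLT L1: taken
ADD R2, 3 → R2=11+3=14
XOR R2, 5 → R2=14^5=11
ADD R7, 2 → R7=3+2=5
CMP R7, 11  (cmp 5,11)
JLT L1: taken
ADD R2, 3 → R2=11+3=14
XOR R2, 5 → R2=14^5=11
ADD R7, 2 → R7=5+2=7
CMP R7, 11  (cmp 7,11)
JLT L1: taken
ADD R2, 3 → R2=11+3=14
XOR R2, 5 → R2=14^5=11
ADD R7, 2 → R7=7+2=9
CMP R7, 11  (cmp 9,11)
JLT L1: taken
ADD R2, 3 → R2=11+3=14
XOR R2, 5 → R2=14^5=11
ADD R7, 2 → R7=9+2=11
CMP R7, 11  (cmp 11,11)
JLT L1: not taken
halt.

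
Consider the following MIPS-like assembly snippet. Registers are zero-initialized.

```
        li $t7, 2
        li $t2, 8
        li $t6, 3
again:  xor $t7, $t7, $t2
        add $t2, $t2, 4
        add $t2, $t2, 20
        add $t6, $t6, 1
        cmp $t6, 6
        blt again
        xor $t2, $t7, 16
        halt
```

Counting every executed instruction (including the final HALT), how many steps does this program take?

li $t7, 2 → $t7=2
li $t2, 8 → $t2=8
li $t6, 3 → $t6=3
xor $t7, $t7, $t2 → $t7=2^8=10
add $t2, $t2, 4 → $t2=8+4=12
add $t2, $t2, 20 → $t2=12+20=32
add $t6, $t6, 1 → $t6=3+1=4
cmp $t6, 6  (cmp 4,6)
blt again: taken
xor $t7, $t7, $t2 → $t7=10^32=42
add $t2, $t2, 4 → $t2=32+4=36
add $t2, $t2, 20 → $t2=36+20=56
add $t6, $t6, 1 → $t6=4+1=5
cmp $t6, 6  (cmp 5,6)
blt again: taken
xor $t7, $t7, $t2 → $t7=42^56=18
add $t2, $t2, 4 → $t2=56+4=60
add $t2, $t2, 20 → $t2=60+20=80
add $t6, $t6, 1 → $t6=5+1=6
cmp $t6, 6  (cmp 6,6)
blt again: not taken
xor $t2, $t7, 16 → $t2=18^16=2
halt.
Total executed instructions: 23.

23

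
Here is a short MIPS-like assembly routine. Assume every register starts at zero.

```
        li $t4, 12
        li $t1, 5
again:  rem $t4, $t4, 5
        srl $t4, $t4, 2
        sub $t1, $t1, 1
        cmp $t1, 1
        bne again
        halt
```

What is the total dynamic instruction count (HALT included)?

$t4=12
$t1=5
$t4=12%5=2
$t4=2>>2=0
$t1=5-1=4
cmp $t1, 1  (cmp 4,1)
bne again: taken
$t4=0%5=0
$t4=0>>2=0
$t1=4-1=3
cmp $t1, 1  (cmp 3,1)
bne again: taken
$t4=0%5=0
$t4=0>>2=0
$t1=3-1=2
cmp $t1, 1  (cmp 2,1)
bne again: taken
$t4=0%5=0
$t4=0>>2=0
$t1=2-1=1
cmp $t1, 1  (cmp 1,1)
bne again: not taken
halt.
Total executed instructions: 23.

23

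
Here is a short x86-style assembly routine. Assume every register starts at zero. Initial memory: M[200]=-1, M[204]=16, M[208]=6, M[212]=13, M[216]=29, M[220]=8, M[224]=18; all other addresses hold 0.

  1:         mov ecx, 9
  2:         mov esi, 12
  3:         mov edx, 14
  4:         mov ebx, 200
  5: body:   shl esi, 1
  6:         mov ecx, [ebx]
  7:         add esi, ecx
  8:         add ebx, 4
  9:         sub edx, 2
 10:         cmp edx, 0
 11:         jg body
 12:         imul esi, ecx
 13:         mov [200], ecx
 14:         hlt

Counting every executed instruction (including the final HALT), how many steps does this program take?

56

ecx=9
esi=12
edx=14
ebx=200
esi=12<<1=24
ecx=M[200]=-1
esi=24+(-1)=23
ebx=200+4=204
edx=14-2=12
cmp edx, 0  (cmp 12,0)
jg body: taken
esi=23<<1=46
ecx=M[204]=16
esi=46+16=62
ebx=204+4=208
edx=12-2=10
cmp edx, 0  (cmp 10,0)
jg body: taken
esi=62<<1=124
ecx=M[208]=6
esi=124+6=130
ebx=208+4=212
edx=10-2=8
cmp edx, 0  (cmp 8,0)
jg body: taken
esi=130<<1=260
ecx=M[212]=13
esi=260+13=273
ebx=212+4=216
edx=8-2=6
cmp edx, 0  (cmp 6,0)
jg body: taken
esi=273<<1=546
ecx=M[216]=29
esi=546+29=575
ebx=216+4=220
edx=6-2=4
cmp edx, 0  (cmp 4,0)
jg body: taken
esi=575<<1=1150
ecx=M[220]=8
esi=1150+8=1158
ebx=220+4=224
edx=4-2=2
cmp edx, 0  (cmp 2,0)
jg body: taken
esi=1158<<1=2316
ecx=M[224]=18
esi=2316+18=2334
ebx=224+4=228
edx=2-2=0
cmp edx, 0  (cmp 0,0)
jg body: not taken
esi=2334*18=42012
mov [200], ecx → M[200]=18
halt.
Total executed instructions: 56.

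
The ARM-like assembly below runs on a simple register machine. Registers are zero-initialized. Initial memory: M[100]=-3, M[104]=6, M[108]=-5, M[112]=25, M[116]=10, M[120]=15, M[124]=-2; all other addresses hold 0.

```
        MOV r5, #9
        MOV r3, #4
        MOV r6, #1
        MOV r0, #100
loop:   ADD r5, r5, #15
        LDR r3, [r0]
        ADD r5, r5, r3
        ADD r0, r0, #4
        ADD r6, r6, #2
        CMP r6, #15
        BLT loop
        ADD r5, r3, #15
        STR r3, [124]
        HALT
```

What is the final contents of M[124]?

MOV r5, #9 → r5=9
MOV r3, #4 → r3=4
MOV r6, #1 → r6=1
MOV r0, #100 → r0=100
ADD r5, r5, #15 → r5=9+15=24
LDR r3, [r0] → r3=M[100]=-3
ADD r5, r5, r3 → r5=24+(-3)=21
ADD r0, r0, #4 → r0=100+4=104
ADD r6, r6, #2 → r6=1+2=3
CMP r6, #15  (cmp 3,15)
BLT loop: taken
ADD r5, r5, #15 → r5=21+15=36
LDR r3, [r0] → r3=M[104]=6
ADD r5, r5, r3 → r5=36+6=42
ADD r0, r0, #4 → r0=104+4=108
ADD r6, r6, #2 → r6=3+2=5
CMP r6, #15  (cmp 5,15)
BLT loop: taken
ADD r5, r5, #15 → r5=42+15=57
LDR r3, [r0] → r3=M[108]=-5
ADD r5, r5, r3 → r5=57+(-5)=52
ADD r0, r0, #4 → r0=108+4=112
ADD r6, r6, #2 → r6=5+2=7
CMP r6, #15  (cmp 7,15)
BLT loop: taken
ADD r5, r5, #15 → r5=52+15=67
LDR r3, [r0] → r3=M[112]=25
ADD r5, r5, r3 → r5=67+25=92
ADD r0, r0, #4 → r0=112+4=116
ADD r6, r6, #2 → r6=7+2=9
CMP r6, #15  (cmp 9,15)
BLT loop: taken
ADD r5, r5, #15 → r5=92+15=107
LDR r3, [r0] → r3=M[116]=10
ADD r5, r5, r3 → r5=107+10=117
ADD r0, r0, #4 → r0=116+4=120
ADD r6, r6, #2 → r6=9+2=11
CMP r6, #15  (cmp 11,15)
BLT loop: taken
ADD r5, r5, #15 → r5=117+15=132
LDR r3, [r0] → r3=M[120]=15
ADD r5, r5, r3 → r5=132+15=147
ADD r0, r0, #4 → r0=120+4=124
ADD r6, r6, #2 → r6=11+2=13
CMP r6, #15  (cmp 13,15)
BLT loop: taken
ADD r5, r5, #15 → r5=147+15=162
LDR r3, [r0] → r3=M[124]=-2
ADD r5, r5, r3 → r5=162+(-2)=160
ADD r0, r0, #4 → r0=124+4=128
ADD r6, r6, #2 → r6=13+2=15
CMP r6, #15  (cmp 15,15)
BLT loop: not taken
ADD r5, r3, #15 → r5=(-2)+15=13
STR r3, [124] → M[124]=-2
halt.

-2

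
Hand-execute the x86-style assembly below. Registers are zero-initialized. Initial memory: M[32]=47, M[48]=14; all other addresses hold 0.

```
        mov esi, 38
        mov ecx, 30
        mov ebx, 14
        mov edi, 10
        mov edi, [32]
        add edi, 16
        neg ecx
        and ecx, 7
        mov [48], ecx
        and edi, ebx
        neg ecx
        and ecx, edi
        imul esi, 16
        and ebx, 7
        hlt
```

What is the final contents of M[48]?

esi=38
ecx=30
ebx=14
edi=10
edi=M[32]=47
edi=47+16=63
ecx=-(30)=-30
ecx=(-30)&7=2
mov [48], ecx → M[48]=2
edi=63&14=14
ecx=-(2)=-2
ecx=(-2)&14=14
esi=38*16=608
ebx=14&7=6
halt.

2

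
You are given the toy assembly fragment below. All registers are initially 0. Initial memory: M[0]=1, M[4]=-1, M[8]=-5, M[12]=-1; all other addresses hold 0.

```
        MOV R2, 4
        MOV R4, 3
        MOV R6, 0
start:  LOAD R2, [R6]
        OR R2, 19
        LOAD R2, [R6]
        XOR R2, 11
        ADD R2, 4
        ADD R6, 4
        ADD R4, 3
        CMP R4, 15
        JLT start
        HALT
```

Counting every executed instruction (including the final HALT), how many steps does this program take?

R2=4
R4=3
R6=0
R2=M[0]=1
R2=1|19=19
R2=M[0]=1
R2=1^11=10
R2=10+4=14
R6=0+4=4
R4=3+3=6
CMP R4, 15  (cmp 6,15)
JLT start: taken
R2=M[4]=-1
R2=(-1)|19=-1
R2=M[4]=-1
R2=(-1)^11=-12
R2=(-12)+4=-8
R6=4+4=8
R4=6+3=9
CMP R4, 15  (cmp 9,15)
JLT start: taken
R2=M[8]=-5
R2=(-5)|19=-5
R2=M[8]=-5
R2=(-5)^11=-16
R2=(-16)+4=-12
R6=8+4=12
R4=9+3=12
CMP R4, 15  (cmp 12,15)
JLT start: taken
R2=M[12]=-1
R2=(-1)|19=-1
R2=M[12]=-1
R2=(-1)^11=-12
R2=(-12)+4=-8
R6=12+4=16
R4=12+3=15
CMP R4, 15  (cmp 15,15)
JLT start: not taken
halt.
Total executed instructions: 40.

40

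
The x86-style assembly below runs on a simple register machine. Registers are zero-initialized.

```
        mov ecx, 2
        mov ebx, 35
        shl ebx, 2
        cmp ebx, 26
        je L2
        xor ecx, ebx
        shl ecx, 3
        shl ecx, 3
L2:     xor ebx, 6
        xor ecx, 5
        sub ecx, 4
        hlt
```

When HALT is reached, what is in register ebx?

ecx=2
ebx=35
ebx=35<<2=140
cmp ebx, 26  (cmp 140,26)
je L2: not taken
ecx=2^140=142
ecx=142<<3=1136
ecx=1136<<3=9088
ebx=140^6=138
ecx=9088^5=9093
ecx=9093-4=9089
halt.

138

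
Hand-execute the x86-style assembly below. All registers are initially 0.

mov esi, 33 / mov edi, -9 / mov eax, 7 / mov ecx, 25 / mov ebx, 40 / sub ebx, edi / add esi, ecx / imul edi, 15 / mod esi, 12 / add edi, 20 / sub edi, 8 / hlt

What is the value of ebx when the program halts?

mov esi, 33 → esi=33
mov edi, -9 → edi=-9
mov eax, 7 → eax=7
mov ecx, 25 → ecx=25
mov ebx, 40 → ebx=40
sub ebx, edi → ebx=40-(-9)=49
add esi, ecx → esi=33+25=58
imul edi, 15 → edi=(-9)*15=-135
mod esi, 12 → esi=58%12=10
add edi, 20 → edi=(-135)+20=-115
sub edi, 8 → edi=(-115)-8=-123
halt.

49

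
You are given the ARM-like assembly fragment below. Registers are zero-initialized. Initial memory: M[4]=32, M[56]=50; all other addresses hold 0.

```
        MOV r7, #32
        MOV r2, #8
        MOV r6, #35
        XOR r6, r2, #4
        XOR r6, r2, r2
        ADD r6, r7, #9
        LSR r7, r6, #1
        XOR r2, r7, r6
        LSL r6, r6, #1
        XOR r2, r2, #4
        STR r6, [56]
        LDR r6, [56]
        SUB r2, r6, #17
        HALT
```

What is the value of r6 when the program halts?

82

after MOV r7, #32: r7=32
after MOV r2, #8: r2=8
after MOV r6, #35: r6=35
after XOR r6, r2, #4: r6=8^4=12
after XOR r6, r2, r2: r6=8^8=0
after ADD r6, r7, #9: r6=32+9=41
after LSR r7, r6, #1: r7=41>>1=20
after XOR r2, r7, r6: r2=20^41=61
after LSL r6, r6, #1: r6=41<<1=82
after XOR r2, r2, #4: r2=61^4=57
STR r6, [56] → M[56]=82
after LDR r6, [56]: r6=M[56]=82
after SUB r2, r6, #17: r2=82-17=65
halt.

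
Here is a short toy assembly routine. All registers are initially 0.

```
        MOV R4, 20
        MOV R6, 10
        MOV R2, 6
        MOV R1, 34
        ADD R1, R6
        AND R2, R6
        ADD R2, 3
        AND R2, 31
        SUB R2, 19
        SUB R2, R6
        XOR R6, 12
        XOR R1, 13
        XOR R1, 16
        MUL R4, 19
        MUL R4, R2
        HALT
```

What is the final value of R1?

49

MOV R4, 20 → R4=20
MOV R6, 10 → R6=10
MOV R2, 6 → R2=6
MOV R1, 34 → R1=34
ADD R1, R6 → R1=34+10=44
AND R2, R6 → R2=6&10=2
ADD R2, 3 → R2=2+3=5
AND R2, 31 → R2=5&31=5
SUB R2, 19 → R2=5-19=-14
SUB R2, R6 → R2=(-14)-10=-24
XOR R6, 12 → R6=10^12=6
XOR R1, 13 → R1=44^13=33
XOR R1, 16 → R1=33^16=49
MUL R4, 19 → R4=20*19=380
MUL R4, R2 → R4=380*(-24)=-9120
halt.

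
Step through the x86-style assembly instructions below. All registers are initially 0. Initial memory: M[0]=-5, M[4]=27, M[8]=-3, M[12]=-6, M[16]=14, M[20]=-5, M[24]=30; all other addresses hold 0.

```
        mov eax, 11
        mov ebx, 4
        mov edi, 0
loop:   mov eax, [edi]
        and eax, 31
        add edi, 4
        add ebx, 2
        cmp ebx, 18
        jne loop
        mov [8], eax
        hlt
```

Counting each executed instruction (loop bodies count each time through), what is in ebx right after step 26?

after mov eax, 11: eax=11
after mov ebx, 4: ebx=4
after mov edi, 0: edi=0
after mov eax, [edi]: eax=M[0]=-5
after and eax, 31: eax=(-5)&31=27
after add edi, 4: edi=0+4=4
after add ebx, 2: ebx=4+2=6
cmp ebx, 18  (cmp 6,18)
jne loop: taken
after mov eax, [edi]: eax=M[4]=27
after and eax, 31: eax=27&31=27
after add edi, 4: edi=4+4=8
after add ebx, 2: ebx=6+2=8
cmp ebx, 18  (cmp 8,18)
jne loop: taken
after mov eax, [edi]: eax=M[8]=-3
after and eax, 31: eax=(-3)&31=29
after add edi, 4: edi=8+4=12
after add ebx, 2: ebx=8+2=10
cmp ebx, 18  (cmp 10,18)
jne loop: taken
after mov eax, [edi]: eax=M[12]=-6
after and eax, 31: eax=(-6)&31=26
after add edi, 4: edi=12+4=16
after add ebx, 2: ebx=10+2=12
cmp ebx, 18  (cmp 12,18)
After step 26: ebx = 12.

12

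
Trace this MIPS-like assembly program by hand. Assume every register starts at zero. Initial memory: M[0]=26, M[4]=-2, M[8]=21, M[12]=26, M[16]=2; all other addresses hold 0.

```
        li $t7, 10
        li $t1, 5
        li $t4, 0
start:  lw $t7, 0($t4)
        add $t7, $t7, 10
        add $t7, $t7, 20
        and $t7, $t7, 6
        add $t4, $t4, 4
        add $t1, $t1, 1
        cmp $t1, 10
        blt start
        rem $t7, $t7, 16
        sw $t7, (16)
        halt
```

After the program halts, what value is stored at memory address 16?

after li $t7, 10: $t7=10
after li $t1, 5: $t1=5
after li $t4, 0: $t4=0
after lw $t7, 0($t4): $t7=M[0]=26
after add $t7, $t7, 10: $t7=26+10=36
after add $t7, $t7, 20: $t7=36+20=56
after and $t7, $t7, 6: $t7=56&6=0
after add $t4, $t4, 4: $t4=0+4=4
after add $t1, $t1, 1: $t1=5+1=6
cmp $t1, 10  (cmp 6,10)
blt start: taken
after lw $t7, 0($t4): $t7=M[4]=-2
after add $t7, $t7, 10: $t7=(-2)+10=8
after add $t7, $t7, 20: $t7=8+20=28
after and $t7, $t7, 6: $t7=28&6=4
after add $t4, $t4, 4: $t4=4+4=8
after add $t1, $t1, 1: $t1=6+1=7
cmp $t1, 10  (cmp 7,10)
blt start: taken
after lw $t7, 0($t4): $t7=M[8]=21
after add $t7, $t7, 10: $t7=21+10=31
after add $t7, $t7, 20: $t7=31+20=51
after and $t7, $t7, 6: $t7=51&6=2
after add $t4, $t4, 4: $t4=8+4=12
after add $t1, $t1, 1: $t1=7+1=8
cmp $t1, 10  (cmp 8,10)
blt start: taken
after lw $t7, 0($t4): $t7=M[12]=26
after add $t7, $t7, 10: $t7=26+10=36
after add $t7, $t7, 20: $t7=36+20=56
after and $t7, $t7, 6: $t7=56&6=0
after add $t4, $t4, 4: $t4=12+4=16
after add $t1, $t1, 1: $t1=8+1=9
cmp $t1, 10  (cmp 9,10)
blt start: taken
after lw $t7, 0($t4): $t7=M[16]=2
after add $t7, $t7, 10: $t7=2+10=12
after add $t7, $t7, 20: $t7=12+20=32
after and $t7, $t7, 6: $t7=32&6=0
after add $t4, $t4, 4: $t4=16+4=20
after add $t1, $t1, 1: $t1=9+1=10
cmp $t1, 10  (cmp 10,10)
blt start: not taken
after rem $t7, $t7, 16: $t7=0%16=0
sw $t7, (16) → M[16]=0
halt.

0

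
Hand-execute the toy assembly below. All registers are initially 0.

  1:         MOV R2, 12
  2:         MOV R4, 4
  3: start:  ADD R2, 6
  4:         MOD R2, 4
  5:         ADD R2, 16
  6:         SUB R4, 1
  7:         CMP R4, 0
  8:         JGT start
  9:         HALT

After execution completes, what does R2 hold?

MOV R2, 12 → R2=12
MOV R4, 4 → R4=4
ADD R2, 6 → R2=12+6=18
MOD R2, 4 → R2=18%4=2
ADD R2, 16 → R2=2+16=18
SUB R4, 1 → R4=4-1=3
CMP R4, 0  (cmp 3,0)
JGT start: taken
ADD R2, 6 → R2=18+6=24
MOD R2, 4 → R2=24%4=0
ADD R2, 16 → R2=0+16=16
SUB R4, 1 → R4=3-1=2
CMP R4, 0  (cmp 2,0)
JGT start: taken
ADD R2, 6 → R2=16+6=22
MOD R2, 4 → R2=22%4=2
ADD R2, 16 → R2=2+16=18
SUB R4, 1 → R4=2-1=1
CMP R4, 0  (cmp 1,0)
JGT start: taken
ADD R2, 6 → R2=18+6=24
MOD R2, 4 → R2=24%4=0
ADD R2, 16 → R2=0+16=16
SUB R4, 1 → R4=1-1=0
CMP R4, 0  (cmp 0,0)
JGT start: not taken
halt.

16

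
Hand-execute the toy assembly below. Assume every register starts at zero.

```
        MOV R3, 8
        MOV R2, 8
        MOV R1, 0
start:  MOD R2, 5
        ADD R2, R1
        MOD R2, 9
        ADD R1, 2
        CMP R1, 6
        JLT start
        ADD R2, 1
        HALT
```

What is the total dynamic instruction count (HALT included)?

23

after MOV R3, 8: R3=8
after MOV R2, 8: R2=8
after MOV R1, 0: R1=0
after MOD R2, 5: R2=8%5=3
after ADD R2, R1: R2=3+0=3
after MOD R2, 9: R2=3%9=3
after ADD R1, 2: R1=0+2=2
CMP R1, 6  (cmp 2,6)
JLT start: taken
after MOD R2, 5: R2=3%5=3
after ADD R2, R1: R2=3+2=5
after MOD R2, 9: R2=5%9=5
after ADD R1, 2: R1=2+2=4
CMP R1, 6  (cmp 4,6)
JLT start: taken
after MOD R2, 5: R2=5%5=0
after ADD R2, R1: R2=0+4=4
after MOD R2, 9: R2=4%9=4
after ADD R1, 2: R1=4+2=6
CMP R1, 6  (cmp 6,6)
JLT start: not taken
after ADD R2, 1: R2=4+1=5
halt.
Total executed instructions: 23.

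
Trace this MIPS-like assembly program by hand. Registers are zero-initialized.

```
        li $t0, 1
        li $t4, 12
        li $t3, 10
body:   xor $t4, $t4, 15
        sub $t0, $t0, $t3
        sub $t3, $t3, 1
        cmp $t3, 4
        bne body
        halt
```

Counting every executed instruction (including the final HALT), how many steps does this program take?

34

$t0=1
$t4=12
$t3=10
$t4=12^15=3
$t0=1-10=-9
$t3=10-1=9
cmp $t3, 4  (cmp 9,4)
bne body: taken
$t4=3^15=12
$t0=(-9)-9=-18
$t3=9-1=8
cmp $t3, 4  (cmp 8,4)
bne body: taken
$t4=12^15=3
$t0=(-18)-8=-26
$t3=8-1=7
cmp $t3, 4  (cmp 7,4)
bne body: taken
$t4=3^15=12
$t0=(-26)-7=-33
$t3=7-1=6
cmp $t3, 4  (cmp 6,4)
bne body: taken
$t4=12^15=3
$t0=(-33)-6=-39
$t3=6-1=5
cmp $t3, 4  (cmp 5,4)
bne body: taken
$t4=3^15=12
$t0=(-39)-5=-44
$t3=5-1=4
cmp $t3, 4  (cmp 4,4)
bne body: not taken
halt.
Total executed instructions: 34.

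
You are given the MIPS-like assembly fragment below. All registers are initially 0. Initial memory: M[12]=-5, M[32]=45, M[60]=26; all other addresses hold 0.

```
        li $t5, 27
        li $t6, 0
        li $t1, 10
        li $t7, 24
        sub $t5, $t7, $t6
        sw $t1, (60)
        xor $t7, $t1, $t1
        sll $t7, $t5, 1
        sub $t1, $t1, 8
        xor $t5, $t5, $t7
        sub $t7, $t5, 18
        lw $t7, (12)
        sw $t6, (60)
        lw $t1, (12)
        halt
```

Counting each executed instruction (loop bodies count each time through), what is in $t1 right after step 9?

2

li $t5, 27 → $t5=27
li $t6, 0 → $t6=0
li $t1, 10 → $t1=10
li $t7, 24 → $t7=24
sub $t5, $t7, $t6 → $t5=24-0=24
sw $t1, (60) → M[60]=10
xor $t7, $t1, $t1 → $t7=10^10=0
sll $t7, $t5, 1 → $t7=24<<1=48
sub $t1, $t1, 8 → $t1=10-8=2
After step 9: $t1 = 2.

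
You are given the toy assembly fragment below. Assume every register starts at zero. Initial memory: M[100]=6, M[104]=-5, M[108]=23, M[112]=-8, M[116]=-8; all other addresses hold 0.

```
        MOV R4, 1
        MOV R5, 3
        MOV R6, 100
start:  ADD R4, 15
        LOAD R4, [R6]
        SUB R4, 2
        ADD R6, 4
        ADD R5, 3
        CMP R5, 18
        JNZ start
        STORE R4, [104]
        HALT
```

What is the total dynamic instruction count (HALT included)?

40

after MOV R4, 1: R4=1
after MOV R5, 3: R5=3
after MOV R6, 100: R6=100
after ADD R4, 15: R4=1+15=16
after LOAD R4, [R6]: R4=M[100]=6
after SUB R4, 2: R4=6-2=4
after ADD R6, 4: R6=100+4=104
after ADD R5, 3: R5=3+3=6
CMP R5, 18  (cmp 6,18)
JNZ start: taken
after ADD R4, 15: R4=4+15=19
after LOAD R4, [R6]: R4=M[104]=-5
after SUB R4, 2: R4=(-5)-2=-7
after ADD R6, 4: R6=104+4=108
after ADD R5, 3: R5=6+3=9
CMP R5, 18  (cmp 9,18)
JNZ start: taken
after ADD R4, 15: R4=(-7)+15=8
after LOAD R4, [R6]: R4=M[108]=23
after SUB R4, 2: R4=23-2=21
after ADD R6, 4: R6=108+4=112
after ADD R5, 3: R5=9+3=12
CMP R5, 18  (cmp 12,18)
JNZ start: taken
after ADD R4, 15: R4=21+15=36
after LOAD R4, [R6]: R4=M[112]=-8
after SUB R4, 2: R4=(-8)-2=-10
after ADD R6, 4: R6=112+4=116
after ADD R5, 3: R5=12+3=15
CMP R5, 18  (cmp 15,18)
JNZ start: taken
after ADD R4, 15: R4=(-10)+15=5
after LOAD R4, [R6]: R4=M[116]=-8
after SUB R4, 2: R4=(-8)-2=-10
after ADD R6, 4: R6=116+4=120
after ADD R5, 3: R5=15+3=18
CMP R5, 18  (cmp 18,18)
JNZ start: not taken
STORE R4, [104] → M[104]=-10
halt.
Total executed instructions: 40.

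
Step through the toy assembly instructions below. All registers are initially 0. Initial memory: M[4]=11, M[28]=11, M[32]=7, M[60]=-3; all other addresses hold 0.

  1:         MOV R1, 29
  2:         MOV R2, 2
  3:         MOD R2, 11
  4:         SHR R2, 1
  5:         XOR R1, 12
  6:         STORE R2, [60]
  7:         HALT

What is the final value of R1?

R1=29
R2=2
R2=2%11=2
R2=2>>1=1
R1=29^12=17
STORE R2, [60] → M[60]=1
halt.

17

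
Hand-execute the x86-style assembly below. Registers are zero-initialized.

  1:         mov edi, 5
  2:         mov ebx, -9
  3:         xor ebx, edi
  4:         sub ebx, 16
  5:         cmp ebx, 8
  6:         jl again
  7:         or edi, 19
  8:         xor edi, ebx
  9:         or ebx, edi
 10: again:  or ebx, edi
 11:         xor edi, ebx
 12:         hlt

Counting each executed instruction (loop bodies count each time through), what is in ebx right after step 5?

-30

after mov edi, 5: edi=5
after mov ebx, -9: ebx=-9
after xor ebx, edi: ebx=(-9)^5=-14
after sub ebx, 16: ebx=(-14)-16=-30
cmp ebx, 8  (cmp -30,8)
After step 5: ebx = -30.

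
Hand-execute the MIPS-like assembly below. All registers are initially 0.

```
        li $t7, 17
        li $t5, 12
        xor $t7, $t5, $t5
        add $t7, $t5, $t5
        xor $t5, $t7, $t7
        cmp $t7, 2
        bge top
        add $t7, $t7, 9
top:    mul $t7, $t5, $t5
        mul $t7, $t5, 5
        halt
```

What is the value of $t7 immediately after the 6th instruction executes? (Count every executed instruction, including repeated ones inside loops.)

24

after li $t7, 17: $t7=17
after li $t5, 12: $t5=12
after xor $t7, $t5, $t5: $t7=12^12=0
after add $t7, $t5, $t5: $t7=12+12=24
after xor $t5, $t7, $t7: $t5=24^24=0
cmp $t7, 2  (cmp 24,2)
After step 6: $t7 = 24.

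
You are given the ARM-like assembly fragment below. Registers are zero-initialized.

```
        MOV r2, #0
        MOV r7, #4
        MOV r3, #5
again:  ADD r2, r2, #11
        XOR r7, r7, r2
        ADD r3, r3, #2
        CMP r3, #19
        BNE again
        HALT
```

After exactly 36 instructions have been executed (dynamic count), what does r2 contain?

MOV r2, #0 → r2=0
MOV r7, #4 → r7=4
MOV r3, #5 → r3=5
ADD r2, r2, #11 → r2=0+11=11
XOR r7, r7, r2 → r7=4^11=15
ADD r3, r3, #2 → r3=5+2=7
CMP r3, #19  (cmp 7,19)
BNE again: taken
ADD r2, r2, #11 → r2=11+11=22
XOR r7, r7, r2 → r7=15^22=25
ADD r3, r3, #2 → r3=7+2=9
CMP r3, #19  (cmp 9,19)
BNE again: taken
ADD r2, r2, #11 → r2=22+11=33
XOR r7, r7, r2 → r7=25^33=56
ADD r3, r3, #2 → r3=9+2=11
CMP r3, #19  (cmp 11,19)
BNE again: taken
ADD r2, r2, #11 → r2=33+11=44
XOR r7, r7, r2 → r7=56^44=20
ADD r3, r3, #2 → r3=11+2=13
CMP r3, #19  (cmp 13,19)
BNE again: taken
ADD r2, r2, #11 → r2=44+11=55
XOR r7, r7, r2 → r7=20^55=35
ADD r3, r3, #2 → r3=13+2=15
CMP r3, #19  (cmp 15,19)
BNE again: taken
ADD r2, r2, #11 → r2=55+11=66
XOR r7, r7, r2 → r7=35^66=97
ADD r3, r3, #2 → r3=15+2=17
CMP r3, #19  (cmp 17,19)
BNE again: taken
ADD r2, r2, #11 → r2=66+11=77
XOR r7, r7, r2 → r7=97^77=44
ADD r3, r3, #2 → r3=17+2=19
After step 36: r2 = 77.

77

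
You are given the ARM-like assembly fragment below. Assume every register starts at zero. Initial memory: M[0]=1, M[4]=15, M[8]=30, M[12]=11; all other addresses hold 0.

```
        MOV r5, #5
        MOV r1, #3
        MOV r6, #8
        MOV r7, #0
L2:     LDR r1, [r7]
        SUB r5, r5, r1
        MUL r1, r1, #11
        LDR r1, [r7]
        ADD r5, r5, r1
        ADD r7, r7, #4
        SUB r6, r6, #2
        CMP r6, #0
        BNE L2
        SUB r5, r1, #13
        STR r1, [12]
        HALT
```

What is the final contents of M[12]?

after MOV r5, #5: r5=5
after MOV r1, #3: r1=3
after MOV r6, #8: r6=8
after MOV r7, #0: r7=0
after LDR r1, [r7]: r1=M[0]=1
after SUB r5, r5, r1: r5=5-1=4
after MUL r1, r1, #11: r1=1*11=11
after LDR r1, [r7]: r1=M[0]=1
after ADD r5, r5, r1: r5=4+1=5
after ADD r7, r7, #4: r7=0+4=4
after SUB r6, r6, #2: r6=8-2=6
CMP r6, #0  (cmp 6,0)
BNE L2: taken
after LDR r1, [r7]: r1=M[4]=15
after SUB r5, r5, r1: r5=5-15=-10
after MUL r1, r1, #11: r1=15*11=165
after LDR r1, [r7]: r1=M[4]=15
after ADD r5, r5, r1: r5=(-10)+15=5
after ADD r7, r7, #4: r7=4+4=8
after SUB r6, r6, #2: r6=6-2=4
CMP r6, #0  (cmp 4,0)
BNE L2: taken
after LDR r1, [r7]: r1=M[8]=30
after SUB r5, r5, r1: r5=5-30=-25
after MUL r1, r1, #11: r1=30*11=330
after LDR r1, [r7]: r1=M[8]=30
after ADD r5, r5, r1: r5=(-25)+30=5
after ADD r7, r7, #4: r7=8+4=12
after SUB r6, r6, #2: r6=4-2=2
CMP r6, #0  (cmp 2,0)
BNE L2: taken
after LDR r1, [r7]: r1=M[12]=11
after SUB r5, r5, r1: r5=5-11=-6
after MUL r1, r1, #11: r1=11*11=121
after LDR r1, [r7]: r1=M[12]=11
after ADD r5, r5, r1: r5=(-6)+11=5
after ADD r7, r7, #4: r7=12+4=16
after SUB r6, r6, #2: r6=2-2=0
CMP r6, #0  (cmp 0,0)
BNE L2: not taken
after SUB r5, r1, #13: r5=11-13=-2
STR r1, [12] → M[12]=11
halt.

11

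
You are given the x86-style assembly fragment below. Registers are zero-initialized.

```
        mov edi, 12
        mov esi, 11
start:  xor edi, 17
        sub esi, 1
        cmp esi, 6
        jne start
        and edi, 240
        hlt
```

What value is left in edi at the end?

mov edi, 12 → edi=12
mov esi, 11 → esi=11
xor edi, 17 → edi=12^17=29
sub esi, 1 → esi=11-1=10
cmp esi, 6  (cmp 10,6)
jne start: taken
xor edi, 17 → edi=29^17=12
sub esi, 1 → esi=10-1=9
cmp esi, 6  (cmp 9,6)
jne start: taken
xor edi, 17 → edi=12^17=29
sub esi, 1 → esi=9-1=8
cmp esi, 6  (cmp 8,6)
jne start: taken
xor edi, 17 → edi=29^17=12
sub esi, 1 → esi=8-1=7
cmp esi, 6  (cmp 7,6)
jne start: taken
xor edi, 17 → edi=12^17=29
sub esi, 1 → esi=7-1=6
cmp esi, 6  (cmp 6,6)
jne start: not taken
and edi, 240 → edi=29&240=16
halt.

16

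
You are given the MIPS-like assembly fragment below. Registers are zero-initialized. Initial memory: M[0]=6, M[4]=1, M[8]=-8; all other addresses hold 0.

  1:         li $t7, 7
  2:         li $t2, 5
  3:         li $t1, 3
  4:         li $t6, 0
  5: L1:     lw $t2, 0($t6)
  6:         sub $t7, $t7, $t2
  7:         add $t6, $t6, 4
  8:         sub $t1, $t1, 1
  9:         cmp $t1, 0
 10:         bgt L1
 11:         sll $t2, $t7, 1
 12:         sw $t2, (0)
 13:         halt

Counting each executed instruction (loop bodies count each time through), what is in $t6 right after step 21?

li $t7, 7 → $t7=7
li $t2, 5 → $t2=5
li $t1, 3 → $t1=3
li $t6, 0 → $t6=0
lw $t2, 0($t6) → $t2=M[0]=6
sub $t7, $t7, $t2 → $t7=7-6=1
add $t6, $t6, 4 → $t6=0+4=4
sub $t1, $t1, 1 → $t1=3-1=2
cmp $t1, 0  (cmp 2,0)
bgt L1: taken
lw $t2, 0($t6) → $t2=M[4]=1
sub $t7, $t7, $t2 → $t7=1-1=0
add $t6, $t6, 4 → $t6=4+4=8
sub $t1, $t1, 1 → $t1=2-1=1
cmp $t1, 0  (cmp 1,0)
bgt L1: taken
lw $t2, 0($t6) → $t2=M[8]=-8
sub $t7, $t7, $t2 → $t7=0-(-8)=8
add $t6, $t6, 4 → $t6=8+4=12
sub $t1, $t1, 1 → $t1=1-1=0
cmp $t1, 0  (cmp 0,0)
After step 21: $t6 = 12.

12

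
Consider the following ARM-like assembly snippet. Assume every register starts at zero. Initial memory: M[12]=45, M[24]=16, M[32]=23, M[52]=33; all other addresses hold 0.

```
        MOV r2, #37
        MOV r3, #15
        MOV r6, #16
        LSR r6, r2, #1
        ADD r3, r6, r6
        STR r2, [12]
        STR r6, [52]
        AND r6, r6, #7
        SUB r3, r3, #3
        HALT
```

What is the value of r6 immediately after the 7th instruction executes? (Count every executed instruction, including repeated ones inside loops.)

18

after MOV r2, #37: r2=37
after MOV r3, #15: r3=15
after MOV r6, #16: r6=16
after LSR r6, r2, #1: r6=37>>1=18
after ADD r3, r6, r6: r3=18+18=36
STR r2, [12] → M[12]=37
STR r6, [52] → M[52]=18
After step 7: r6 = 18.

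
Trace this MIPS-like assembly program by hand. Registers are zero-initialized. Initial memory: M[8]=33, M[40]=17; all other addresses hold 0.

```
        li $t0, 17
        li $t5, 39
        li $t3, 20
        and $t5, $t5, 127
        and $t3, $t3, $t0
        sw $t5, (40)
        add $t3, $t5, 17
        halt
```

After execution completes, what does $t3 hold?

$t0=17
$t5=39
$t3=20
$t5=39&127=39
$t3=20&17=16
sw $t5, (40) → M[40]=39
$t3=39+17=56
halt.

56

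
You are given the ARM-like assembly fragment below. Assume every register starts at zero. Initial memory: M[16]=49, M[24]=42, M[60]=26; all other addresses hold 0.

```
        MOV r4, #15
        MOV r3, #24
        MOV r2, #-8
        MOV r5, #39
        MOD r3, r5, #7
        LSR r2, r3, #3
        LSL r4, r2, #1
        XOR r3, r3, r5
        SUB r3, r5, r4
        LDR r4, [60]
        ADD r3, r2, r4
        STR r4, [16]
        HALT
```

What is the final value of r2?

after MOV r4, #15: r4=15
after MOV r3, #24: r3=24
after MOV r2, #-8: r2=-8
after MOV r5, #39: r5=39
after MOD r3, r5, #7: r3=39%7=4
after LSR r2, r3, #3: r2=4>>3=0
after LSL r4, r2, #1: r4=0<<1=0
after XOR r3, r3, r5: r3=4^39=35
after SUB r3, r5, r4: r3=39-0=39
after LDR r4, [60]: r4=M[60]=26
after ADD r3, r2, r4: r3=0+26=26
STR r4, [16] → M[16]=26
halt.

0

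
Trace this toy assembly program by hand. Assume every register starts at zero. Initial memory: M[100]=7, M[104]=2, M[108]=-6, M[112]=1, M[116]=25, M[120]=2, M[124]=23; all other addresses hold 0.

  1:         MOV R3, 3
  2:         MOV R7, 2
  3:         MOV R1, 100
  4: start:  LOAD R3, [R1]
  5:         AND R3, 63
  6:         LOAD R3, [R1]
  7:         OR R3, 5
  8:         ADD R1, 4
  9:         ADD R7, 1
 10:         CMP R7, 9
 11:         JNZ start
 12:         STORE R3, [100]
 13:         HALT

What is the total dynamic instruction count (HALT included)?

after MOV R3, 3: R3=3
after MOV R7, 2: R7=2
after MOV R1, 100: R1=100
after LOAD R3, [R1]: R3=M[100]=7
after AND R3, 63: R3=7&63=7
after LOAD R3, [R1]: R3=M[100]=7
after OR R3, 5: R3=7|5=7
after ADD R1, 4: R1=100+4=104
after ADD R7, 1: R7=2+1=3
CMP R7, 9  (cmp 3,9)
JNZ start: taken
after LOAD R3, [R1]: R3=M[104]=2
after AND R3, 63: R3=2&63=2
after LOAD R3, [R1]: R3=M[104]=2
after OR R3, 5: R3=2|5=7
after ADD R1, 4: R1=104+4=108
after ADD R7, 1: R7=3+1=4
CMP R7, 9  (cmp 4,9)
JNZ start: taken
after LOAD R3, [R1]: R3=M[108]=-6
after AND R3, 63: R3=(-6)&63=58
after LOAD R3, [R1]: R3=M[108]=-6
after OR R3, 5: R3=(-6)|5=-1
after ADD R1, 4: R1=108+4=112
after ADD R7, 1: R7=4+1=5
CMP R7, 9  (cmp 5,9)
JNZ start: taken
after LOAD R3, [R1]: R3=M[112]=1
after AND R3, 63: R3=1&63=1
after LOAD R3, [R1]: R3=M[112]=1
after OR R3, 5: R3=1|5=5
after ADD R1, 4: R1=112+4=116
after ADD R7, 1: R7=5+1=6
CMP R7, 9  (cmp 6,9)
JNZ start: taken
after LOAD R3, [R1]: R3=M[116]=25
after AND R3, 63: R3=25&63=25
after LOAD R3, [R1]: R3=M[116]=25
after OR R3, 5: R3=25|5=29
after ADD R1, 4: R1=116+4=120
after ADD R7, 1: R7=6+1=7
CMP R7, 9  (cmp 7,9)
JNZ start: taken
after LOAD R3, [R1]: R3=M[120]=2
after AND R3, 63: R3=2&63=2
after LOAD R3, [R1]: R3=M[120]=2
after OR R3, 5: R3=2|5=7
after ADD R1, 4: R1=120+4=124
after ADD R7, 1: R7=7+1=8
CMP R7, 9  (cmp 8,9)
JNZ start: taken
after LOAD R3, [R1]: R3=M[124]=23
after AND R3, 63: R3=23&63=23
after LOAD R3, [R1]: R3=M[124]=23
after OR R3, 5: R3=23|5=23
after ADD R1, 4: R1=124+4=128
after ADD R7, 1: R7=8+1=9
CMP R7, 9  (cmp 9,9)
JNZ start: not taken
STORE R3, [100] → M[100]=23
halt.
Total executed instructions: 61.

61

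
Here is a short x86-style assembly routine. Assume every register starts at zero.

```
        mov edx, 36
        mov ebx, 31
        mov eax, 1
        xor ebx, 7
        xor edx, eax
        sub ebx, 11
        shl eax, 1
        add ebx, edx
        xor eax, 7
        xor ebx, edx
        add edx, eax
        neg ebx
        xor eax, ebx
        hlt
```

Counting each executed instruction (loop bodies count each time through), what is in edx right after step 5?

mov edx, 36 → edx=36
mov ebx, 31 → ebx=31
mov eax, 1 → eax=1
xor ebx, 7 → ebx=31^7=24
xor edx, eax → edx=36^1=37
After step 5: edx = 37.

37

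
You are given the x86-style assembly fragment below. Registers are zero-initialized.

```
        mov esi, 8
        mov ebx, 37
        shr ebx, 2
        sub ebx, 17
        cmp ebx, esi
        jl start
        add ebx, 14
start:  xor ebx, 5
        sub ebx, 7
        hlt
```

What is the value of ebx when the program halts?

after mov esi, 8: esi=8
after mov ebx, 37: ebx=37
after shr ebx, 2: ebx=37>>2=9
after sub ebx, 17: ebx=9-17=-8
cmp ebx, esi  (cmp -8,8)
jl start: taken
after xor ebx, 5: ebx=(-8)^5=-3
after sub ebx, 7: ebx=(-3)-7=-10
halt.

-10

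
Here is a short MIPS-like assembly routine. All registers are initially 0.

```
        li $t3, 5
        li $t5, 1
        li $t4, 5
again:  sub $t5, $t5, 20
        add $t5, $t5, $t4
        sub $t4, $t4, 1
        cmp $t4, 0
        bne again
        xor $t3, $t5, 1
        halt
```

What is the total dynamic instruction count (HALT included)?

li $t3, 5 → $t3=5
li $t5, 1 → $t5=1
li $t4, 5 → $t4=5
sub $t5, $t5, 20 → $t5=1-20=-19
add $t5, $t5, $t4 → $t5=(-19)+5=-14
sub $t4, $t4, 1 → $t4=5-1=4
cmp $t4, 0  (cmp 4,0)
bne again: taken
sub $t5, $t5, 20 → $t5=(-14)-20=-34
add $t5, $t5, $t4 → $t5=(-34)+4=-30
sub $t4, $t4, 1 → $t4=4-1=3
cmp $t4, 0  (cmp 3,0)
bne again: taken
sub $t5, $t5, 20 → $t5=(-30)-20=-50
add $t5, $t5, $t4 → $t5=(-50)+3=-47
sub $t4, $t4, 1 → $t4=3-1=2
cmp $t4, 0  (cmp 2,0)
bne again: taken
sub $t5, $t5, 20 → $t5=(-47)-20=-67
add $t5, $t5, $t4 → $t5=(-67)+2=-65
sub $t4, $t4, 1 → $t4=2-1=1
cmp $t4, 0  (cmp 1,0)
bne again: taken
sub $t5, $t5, 20 → $t5=(-65)-20=-85
add $t5, $t5, $t4 → $t5=(-85)+1=-84
sub $t4, $t4, 1 → $t4=1-1=0
cmp $t4, 0  (cmp 0,0)
bne again: not taken
xor $t3, $t5, 1 → $t3=(-84)^1=-83
halt.
Total executed instructions: 30.

30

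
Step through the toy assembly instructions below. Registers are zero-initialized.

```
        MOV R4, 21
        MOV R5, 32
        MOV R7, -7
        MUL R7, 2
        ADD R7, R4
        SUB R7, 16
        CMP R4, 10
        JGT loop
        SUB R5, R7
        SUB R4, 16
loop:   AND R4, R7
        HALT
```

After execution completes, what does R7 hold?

MOV R4, 21 → R4=21
MOV R5, 32 → R5=32
MOV R7, -7 → R7=-7
MUL R7, 2 → R7=(-7)*2=-14
ADD R7, R4 → R7=(-14)+21=7
SUB R7, 16 → R7=7-16=-9
CMP R4, 10  (cmp 21,10)
JGT loop: taken
AND R4, R7 → R4=21&(-9)=21
halt.

-9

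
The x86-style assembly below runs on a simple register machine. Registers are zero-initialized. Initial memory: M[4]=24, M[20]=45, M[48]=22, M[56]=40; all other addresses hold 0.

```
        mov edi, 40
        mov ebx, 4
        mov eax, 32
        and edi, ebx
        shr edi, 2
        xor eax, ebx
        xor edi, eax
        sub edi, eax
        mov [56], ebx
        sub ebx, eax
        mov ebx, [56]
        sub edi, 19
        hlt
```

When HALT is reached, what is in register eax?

36

mov edi, 40 → edi=40
mov ebx, 4 → ebx=4
mov eax, 32 → eax=32
and edi, ebx → edi=40&4=0
shr edi, 2 → edi=0>>2=0
xor eax, ebx → eax=32^4=36
xor edi, eax → edi=0^36=36
sub edi, eax → edi=36-36=0
mov [56], ebx → M[56]=4
sub ebx, eax → ebx=4-36=-32
mov ebx, [56] → ebx=M[56]=4
sub edi, 19 → edi=0-19=-19
halt.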